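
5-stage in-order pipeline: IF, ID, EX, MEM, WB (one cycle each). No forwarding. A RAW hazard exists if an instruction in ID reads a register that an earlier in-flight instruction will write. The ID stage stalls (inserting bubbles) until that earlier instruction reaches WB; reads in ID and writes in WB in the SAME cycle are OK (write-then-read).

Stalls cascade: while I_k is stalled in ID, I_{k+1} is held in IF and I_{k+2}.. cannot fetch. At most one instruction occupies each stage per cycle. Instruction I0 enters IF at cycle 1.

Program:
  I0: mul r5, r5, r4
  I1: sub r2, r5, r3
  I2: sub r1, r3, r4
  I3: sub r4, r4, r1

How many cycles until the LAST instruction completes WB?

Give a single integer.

Answer: 12

Derivation:
I0 mul r5 <- r5,r4: IF@1 ID@2 stall=0 (-) EX@3 MEM@4 WB@5
I1 sub r2 <- r5,r3: IF@2 ID@3 stall=2 (RAW on I0.r5 (WB@5)) EX@6 MEM@7 WB@8
I2 sub r1 <- r3,r4: IF@3 ID@6 stall=0 (-) EX@7 MEM@8 WB@9
I3 sub r4 <- r4,r1: IF@6 ID@7 stall=2 (RAW on I2.r1 (WB@9)) EX@10 MEM@11 WB@12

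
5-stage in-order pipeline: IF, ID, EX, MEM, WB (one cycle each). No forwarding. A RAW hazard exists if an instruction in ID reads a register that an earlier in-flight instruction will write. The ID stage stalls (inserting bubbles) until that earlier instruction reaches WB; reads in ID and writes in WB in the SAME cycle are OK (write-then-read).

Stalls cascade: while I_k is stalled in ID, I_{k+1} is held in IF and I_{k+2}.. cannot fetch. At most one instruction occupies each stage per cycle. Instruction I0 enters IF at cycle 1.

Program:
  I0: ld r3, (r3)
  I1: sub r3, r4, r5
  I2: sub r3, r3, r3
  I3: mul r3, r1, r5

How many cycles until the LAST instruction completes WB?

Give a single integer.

I0 ld r3 <- r3: IF@1 ID@2 stall=0 (-) EX@3 MEM@4 WB@5
I1 sub r3 <- r4,r5: IF@2 ID@3 stall=0 (-) EX@4 MEM@5 WB@6
I2 sub r3 <- r3,r3: IF@3 ID@4 stall=2 (RAW on I1.r3 (WB@6)) EX@7 MEM@8 WB@9
I3 mul r3 <- r1,r5: IF@4 ID@7 stall=0 (-) EX@8 MEM@9 WB@10

Answer: 10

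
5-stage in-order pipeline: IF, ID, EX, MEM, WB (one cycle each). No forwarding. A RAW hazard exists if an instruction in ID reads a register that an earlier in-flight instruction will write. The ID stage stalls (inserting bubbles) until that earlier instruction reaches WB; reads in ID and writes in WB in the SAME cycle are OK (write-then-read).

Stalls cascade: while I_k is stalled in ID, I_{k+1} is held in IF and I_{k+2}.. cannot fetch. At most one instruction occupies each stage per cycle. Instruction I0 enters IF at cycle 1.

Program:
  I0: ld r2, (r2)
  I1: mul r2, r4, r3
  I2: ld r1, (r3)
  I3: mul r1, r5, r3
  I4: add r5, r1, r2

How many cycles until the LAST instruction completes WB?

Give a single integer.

Answer: 11

Derivation:
I0 ld r2 <- r2: IF@1 ID@2 stall=0 (-) EX@3 MEM@4 WB@5
I1 mul r2 <- r4,r3: IF@2 ID@3 stall=0 (-) EX@4 MEM@5 WB@6
I2 ld r1 <- r3: IF@3 ID@4 stall=0 (-) EX@5 MEM@6 WB@7
I3 mul r1 <- r5,r3: IF@4 ID@5 stall=0 (-) EX@6 MEM@7 WB@8
I4 add r5 <- r1,r2: IF@5 ID@6 stall=2 (RAW on I3.r1 (WB@8)) EX@9 MEM@10 WB@11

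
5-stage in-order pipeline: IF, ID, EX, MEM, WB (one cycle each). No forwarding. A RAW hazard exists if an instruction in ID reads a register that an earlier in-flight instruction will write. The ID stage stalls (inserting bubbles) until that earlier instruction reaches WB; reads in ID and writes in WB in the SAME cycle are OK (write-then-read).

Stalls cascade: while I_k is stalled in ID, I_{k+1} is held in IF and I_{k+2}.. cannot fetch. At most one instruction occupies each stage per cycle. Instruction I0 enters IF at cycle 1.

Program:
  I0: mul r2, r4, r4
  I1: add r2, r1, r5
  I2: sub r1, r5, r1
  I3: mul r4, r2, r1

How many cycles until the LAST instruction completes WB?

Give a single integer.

Answer: 10

Derivation:
I0 mul r2 <- r4,r4: IF@1 ID@2 stall=0 (-) EX@3 MEM@4 WB@5
I1 add r2 <- r1,r5: IF@2 ID@3 stall=0 (-) EX@4 MEM@5 WB@6
I2 sub r1 <- r5,r1: IF@3 ID@4 stall=0 (-) EX@5 MEM@6 WB@7
I3 mul r4 <- r2,r1: IF@4 ID@5 stall=2 (RAW on I2.r1 (WB@7)) EX@8 MEM@9 WB@10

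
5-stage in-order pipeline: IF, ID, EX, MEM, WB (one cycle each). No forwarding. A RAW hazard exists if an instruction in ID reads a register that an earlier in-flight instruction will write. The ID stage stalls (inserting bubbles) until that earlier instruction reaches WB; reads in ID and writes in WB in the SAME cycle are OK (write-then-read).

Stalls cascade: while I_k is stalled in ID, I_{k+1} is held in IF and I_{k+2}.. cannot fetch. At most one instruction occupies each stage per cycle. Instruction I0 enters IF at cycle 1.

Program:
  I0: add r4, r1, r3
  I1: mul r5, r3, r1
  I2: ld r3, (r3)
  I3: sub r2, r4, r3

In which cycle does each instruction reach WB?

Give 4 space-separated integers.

Answer: 5 6 7 10

Derivation:
I0 add r4 <- r1,r3: IF@1 ID@2 stall=0 (-) EX@3 MEM@4 WB@5
I1 mul r5 <- r3,r1: IF@2 ID@3 stall=0 (-) EX@4 MEM@5 WB@6
I2 ld r3 <- r3: IF@3 ID@4 stall=0 (-) EX@5 MEM@6 WB@7
I3 sub r2 <- r4,r3: IF@4 ID@5 stall=2 (RAW on I2.r3 (WB@7)) EX@8 MEM@9 WB@10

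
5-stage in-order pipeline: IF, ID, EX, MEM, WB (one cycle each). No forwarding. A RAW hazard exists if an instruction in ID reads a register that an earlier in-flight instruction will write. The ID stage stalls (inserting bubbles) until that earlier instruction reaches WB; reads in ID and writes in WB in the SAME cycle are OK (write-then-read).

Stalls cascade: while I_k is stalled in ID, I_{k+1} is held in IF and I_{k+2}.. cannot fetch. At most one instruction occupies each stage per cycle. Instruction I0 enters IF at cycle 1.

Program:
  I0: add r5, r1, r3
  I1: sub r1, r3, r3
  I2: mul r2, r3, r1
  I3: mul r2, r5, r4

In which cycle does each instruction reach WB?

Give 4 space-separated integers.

Answer: 5 6 9 10

Derivation:
I0 add r5 <- r1,r3: IF@1 ID@2 stall=0 (-) EX@3 MEM@4 WB@5
I1 sub r1 <- r3,r3: IF@2 ID@3 stall=0 (-) EX@4 MEM@5 WB@6
I2 mul r2 <- r3,r1: IF@3 ID@4 stall=2 (RAW on I1.r1 (WB@6)) EX@7 MEM@8 WB@9
I3 mul r2 <- r5,r4: IF@4 ID@7 stall=0 (-) EX@8 MEM@9 WB@10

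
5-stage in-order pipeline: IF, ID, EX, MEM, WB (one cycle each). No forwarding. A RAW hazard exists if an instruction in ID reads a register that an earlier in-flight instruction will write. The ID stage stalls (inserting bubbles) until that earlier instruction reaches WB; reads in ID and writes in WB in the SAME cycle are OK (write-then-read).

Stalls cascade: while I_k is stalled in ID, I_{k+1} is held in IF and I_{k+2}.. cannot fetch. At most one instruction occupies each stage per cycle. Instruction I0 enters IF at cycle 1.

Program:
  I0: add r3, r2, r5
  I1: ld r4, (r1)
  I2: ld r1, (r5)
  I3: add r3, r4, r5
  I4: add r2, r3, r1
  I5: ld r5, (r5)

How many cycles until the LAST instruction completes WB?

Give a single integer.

I0 add r3 <- r2,r5: IF@1 ID@2 stall=0 (-) EX@3 MEM@4 WB@5
I1 ld r4 <- r1: IF@2 ID@3 stall=0 (-) EX@4 MEM@5 WB@6
I2 ld r1 <- r5: IF@3 ID@4 stall=0 (-) EX@5 MEM@6 WB@7
I3 add r3 <- r4,r5: IF@4 ID@5 stall=1 (RAW on I1.r4 (WB@6)) EX@7 MEM@8 WB@9
I4 add r2 <- r3,r1: IF@5 ID@7 stall=2 (RAW on I3.r3 (WB@9)) EX@10 MEM@11 WB@12
I5 ld r5 <- r5: IF@7 ID@10 stall=0 (-) EX@11 MEM@12 WB@13

Answer: 13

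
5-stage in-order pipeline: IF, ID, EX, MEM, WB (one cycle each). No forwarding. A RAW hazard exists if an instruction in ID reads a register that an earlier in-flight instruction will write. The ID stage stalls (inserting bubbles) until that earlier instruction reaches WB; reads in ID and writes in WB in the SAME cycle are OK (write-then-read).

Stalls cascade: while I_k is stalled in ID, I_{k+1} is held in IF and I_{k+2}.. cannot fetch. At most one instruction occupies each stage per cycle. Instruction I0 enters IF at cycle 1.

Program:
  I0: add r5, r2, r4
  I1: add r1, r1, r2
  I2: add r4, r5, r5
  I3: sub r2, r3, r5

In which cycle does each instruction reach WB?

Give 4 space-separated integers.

I0 add r5 <- r2,r4: IF@1 ID@2 stall=0 (-) EX@3 MEM@4 WB@5
I1 add r1 <- r1,r2: IF@2 ID@3 stall=0 (-) EX@4 MEM@5 WB@6
I2 add r4 <- r5,r5: IF@3 ID@4 stall=1 (RAW on I0.r5 (WB@5)) EX@6 MEM@7 WB@8
I3 sub r2 <- r3,r5: IF@4 ID@6 stall=0 (-) EX@7 MEM@8 WB@9

Answer: 5 6 8 9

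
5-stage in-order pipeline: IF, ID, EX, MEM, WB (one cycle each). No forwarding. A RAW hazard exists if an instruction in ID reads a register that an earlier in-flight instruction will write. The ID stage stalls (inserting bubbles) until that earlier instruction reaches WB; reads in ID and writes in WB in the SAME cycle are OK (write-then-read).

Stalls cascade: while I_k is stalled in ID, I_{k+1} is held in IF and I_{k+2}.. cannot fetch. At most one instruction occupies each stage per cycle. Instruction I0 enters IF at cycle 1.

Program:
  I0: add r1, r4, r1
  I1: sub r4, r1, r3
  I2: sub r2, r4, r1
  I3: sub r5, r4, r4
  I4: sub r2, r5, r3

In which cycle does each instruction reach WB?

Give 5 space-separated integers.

I0 add r1 <- r4,r1: IF@1 ID@2 stall=0 (-) EX@3 MEM@4 WB@5
I1 sub r4 <- r1,r3: IF@2 ID@3 stall=2 (RAW on I0.r1 (WB@5)) EX@6 MEM@7 WB@8
I2 sub r2 <- r4,r1: IF@3 ID@6 stall=2 (RAW on I1.r4 (WB@8)) EX@9 MEM@10 WB@11
I3 sub r5 <- r4,r4: IF@6 ID@9 stall=0 (-) EX@10 MEM@11 WB@12
I4 sub r2 <- r5,r3: IF@9 ID@10 stall=2 (RAW on I3.r5 (WB@12)) EX@13 MEM@14 WB@15

Answer: 5 8 11 12 15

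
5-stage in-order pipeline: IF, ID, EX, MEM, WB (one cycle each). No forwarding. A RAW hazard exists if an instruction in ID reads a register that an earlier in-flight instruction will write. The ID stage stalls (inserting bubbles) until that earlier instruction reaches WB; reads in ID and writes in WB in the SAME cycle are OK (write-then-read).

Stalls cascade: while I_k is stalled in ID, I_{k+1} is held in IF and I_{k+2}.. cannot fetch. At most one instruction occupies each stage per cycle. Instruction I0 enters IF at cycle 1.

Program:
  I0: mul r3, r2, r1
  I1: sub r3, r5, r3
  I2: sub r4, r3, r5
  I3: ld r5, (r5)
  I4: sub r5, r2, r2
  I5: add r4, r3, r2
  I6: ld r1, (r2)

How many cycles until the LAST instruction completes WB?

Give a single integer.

Answer: 15

Derivation:
I0 mul r3 <- r2,r1: IF@1 ID@2 stall=0 (-) EX@3 MEM@4 WB@5
I1 sub r3 <- r5,r3: IF@2 ID@3 stall=2 (RAW on I0.r3 (WB@5)) EX@6 MEM@7 WB@8
I2 sub r4 <- r3,r5: IF@3 ID@6 stall=2 (RAW on I1.r3 (WB@8)) EX@9 MEM@10 WB@11
I3 ld r5 <- r5: IF@6 ID@9 stall=0 (-) EX@10 MEM@11 WB@12
I4 sub r5 <- r2,r2: IF@9 ID@10 stall=0 (-) EX@11 MEM@12 WB@13
I5 add r4 <- r3,r2: IF@10 ID@11 stall=0 (-) EX@12 MEM@13 WB@14
I6 ld r1 <- r2: IF@11 ID@12 stall=0 (-) EX@13 MEM@14 WB@15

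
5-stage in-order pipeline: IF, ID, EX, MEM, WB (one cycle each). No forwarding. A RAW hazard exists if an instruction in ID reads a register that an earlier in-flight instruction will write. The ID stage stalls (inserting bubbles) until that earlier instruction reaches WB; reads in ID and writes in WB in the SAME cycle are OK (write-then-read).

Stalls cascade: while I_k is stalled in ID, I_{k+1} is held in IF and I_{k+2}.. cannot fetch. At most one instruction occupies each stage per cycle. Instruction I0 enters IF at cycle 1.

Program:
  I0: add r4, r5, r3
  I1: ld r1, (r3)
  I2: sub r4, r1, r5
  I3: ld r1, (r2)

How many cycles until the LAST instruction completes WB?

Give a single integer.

Answer: 10

Derivation:
I0 add r4 <- r5,r3: IF@1 ID@2 stall=0 (-) EX@3 MEM@4 WB@5
I1 ld r1 <- r3: IF@2 ID@3 stall=0 (-) EX@4 MEM@5 WB@6
I2 sub r4 <- r1,r5: IF@3 ID@4 stall=2 (RAW on I1.r1 (WB@6)) EX@7 MEM@8 WB@9
I3 ld r1 <- r2: IF@4 ID@7 stall=0 (-) EX@8 MEM@9 WB@10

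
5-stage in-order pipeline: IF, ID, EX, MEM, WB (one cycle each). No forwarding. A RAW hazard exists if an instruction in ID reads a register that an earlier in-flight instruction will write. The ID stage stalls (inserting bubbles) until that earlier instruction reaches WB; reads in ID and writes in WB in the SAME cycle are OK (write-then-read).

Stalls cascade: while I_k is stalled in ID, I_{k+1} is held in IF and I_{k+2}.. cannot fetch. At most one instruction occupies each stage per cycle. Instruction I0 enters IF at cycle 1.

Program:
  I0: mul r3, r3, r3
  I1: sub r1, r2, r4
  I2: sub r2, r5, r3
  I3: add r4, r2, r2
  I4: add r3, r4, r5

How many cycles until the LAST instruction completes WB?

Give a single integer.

Answer: 14

Derivation:
I0 mul r3 <- r3,r3: IF@1 ID@2 stall=0 (-) EX@3 MEM@4 WB@5
I1 sub r1 <- r2,r4: IF@2 ID@3 stall=0 (-) EX@4 MEM@5 WB@6
I2 sub r2 <- r5,r3: IF@3 ID@4 stall=1 (RAW on I0.r3 (WB@5)) EX@6 MEM@7 WB@8
I3 add r4 <- r2,r2: IF@4 ID@6 stall=2 (RAW on I2.r2 (WB@8)) EX@9 MEM@10 WB@11
I4 add r3 <- r4,r5: IF@6 ID@9 stall=2 (RAW on I3.r4 (WB@11)) EX@12 MEM@13 WB@14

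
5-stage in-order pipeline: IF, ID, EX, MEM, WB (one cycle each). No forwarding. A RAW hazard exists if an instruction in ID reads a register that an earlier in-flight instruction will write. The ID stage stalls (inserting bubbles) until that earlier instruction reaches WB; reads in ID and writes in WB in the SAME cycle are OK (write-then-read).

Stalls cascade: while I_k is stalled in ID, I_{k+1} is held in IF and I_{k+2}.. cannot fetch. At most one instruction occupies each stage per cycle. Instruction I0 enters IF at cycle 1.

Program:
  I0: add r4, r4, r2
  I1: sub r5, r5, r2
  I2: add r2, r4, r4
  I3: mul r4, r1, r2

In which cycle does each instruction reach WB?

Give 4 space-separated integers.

Answer: 5 6 8 11

Derivation:
I0 add r4 <- r4,r2: IF@1 ID@2 stall=0 (-) EX@3 MEM@4 WB@5
I1 sub r5 <- r5,r2: IF@2 ID@3 stall=0 (-) EX@4 MEM@5 WB@6
I2 add r2 <- r4,r4: IF@3 ID@4 stall=1 (RAW on I0.r4 (WB@5)) EX@6 MEM@7 WB@8
I3 mul r4 <- r1,r2: IF@4 ID@6 stall=2 (RAW on I2.r2 (WB@8)) EX@9 MEM@10 WB@11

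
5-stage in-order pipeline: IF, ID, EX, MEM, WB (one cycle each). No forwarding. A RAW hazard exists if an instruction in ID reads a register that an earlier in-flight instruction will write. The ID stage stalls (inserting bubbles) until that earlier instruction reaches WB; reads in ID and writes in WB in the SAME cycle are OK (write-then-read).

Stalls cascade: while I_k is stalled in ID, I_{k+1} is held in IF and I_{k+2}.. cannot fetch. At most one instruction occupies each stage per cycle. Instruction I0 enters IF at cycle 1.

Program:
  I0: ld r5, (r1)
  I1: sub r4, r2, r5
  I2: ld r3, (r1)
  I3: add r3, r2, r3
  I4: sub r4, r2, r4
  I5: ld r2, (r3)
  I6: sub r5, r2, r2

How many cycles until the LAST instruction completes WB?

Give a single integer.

I0 ld r5 <- r1: IF@1 ID@2 stall=0 (-) EX@3 MEM@4 WB@5
I1 sub r4 <- r2,r5: IF@2 ID@3 stall=2 (RAW on I0.r5 (WB@5)) EX@6 MEM@7 WB@8
I2 ld r3 <- r1: IF@3 ID@6 stall=0 (-) EX@7 MEM@8 WB@9
I3 add r3 <- r2,r3: IF@6 ID@7 stall=2 (RAW on I2.r3 (WB@9)) EX@10 MEM@11 WB@12
I4 sub r4 <- r2,r4: IF@7 ID@10 stall=0 (-) EX@11 MEM@12 WB@13
I5 ld r2 <- r3: IF@10 ID@11 stall=1 (RAW on I3.r3 (WB@12)) EX@13 MEM@14 WB@15
I6 sub r5 <- r2,r2: IF@11 ID@13 stall=2 (RAW on I5.r2 (WB@15)) EX@16 MEM@17 WB@18

Answer: 18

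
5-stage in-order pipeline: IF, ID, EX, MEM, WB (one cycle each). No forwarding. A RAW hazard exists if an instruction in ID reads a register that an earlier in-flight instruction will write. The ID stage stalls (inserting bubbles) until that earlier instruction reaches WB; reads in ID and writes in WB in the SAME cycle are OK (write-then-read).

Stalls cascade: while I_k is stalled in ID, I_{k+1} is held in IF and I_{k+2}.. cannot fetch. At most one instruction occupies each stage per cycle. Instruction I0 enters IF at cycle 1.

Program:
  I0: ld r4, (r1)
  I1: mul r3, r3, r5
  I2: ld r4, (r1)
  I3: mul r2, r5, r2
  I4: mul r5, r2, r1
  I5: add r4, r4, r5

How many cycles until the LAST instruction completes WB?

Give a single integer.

I0 ld r4 <- r1: IF@1 ID@2 stall=0 (-) EX@3 MEM@4 WB@5
I1 mul r3 <- r3,r5: IF@2 ID@3 stall=0 (-) EX@4 MEM@5 WB@6
I2 ld r4 <- r1: IF@3 ID@4 stall=0 (-) EX@5 MEM@6 WB@7
I3 mul r2 <- r5,r2: IF@4 ID@5 stall=0 (-) EX@6 MEM@7 WB@8
I4 mul r5 <- r2,r1: IF@5 ID@6 stall=2 (RAW on I3.r2 (WB@8)) EX@9 MEM@10 WB@11
I5 add r4 <- r4,r5: IF@6 ID@9 stall=2 (RAW on I4.r5 (WB@11)) EX@12 MEM@13 WB@14

Answer: 14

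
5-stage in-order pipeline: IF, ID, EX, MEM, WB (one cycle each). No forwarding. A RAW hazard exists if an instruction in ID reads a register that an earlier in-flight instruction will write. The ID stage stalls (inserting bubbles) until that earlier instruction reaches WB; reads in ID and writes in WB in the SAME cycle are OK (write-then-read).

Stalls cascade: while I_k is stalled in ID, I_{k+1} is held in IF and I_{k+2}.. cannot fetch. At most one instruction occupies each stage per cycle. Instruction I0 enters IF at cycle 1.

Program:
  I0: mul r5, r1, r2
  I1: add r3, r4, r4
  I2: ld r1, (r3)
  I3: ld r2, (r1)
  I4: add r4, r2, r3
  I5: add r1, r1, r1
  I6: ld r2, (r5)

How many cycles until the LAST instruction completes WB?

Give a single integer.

Answer: 17

Derivation:
I0 mul r5 <- r1,r2: IF@1 ID@2 stall=0 (-) EX@3 MEM@4 WB@5
I1 add r3 <- r4,r4: IF@2 ID@3 stall=0 (-) EX@4 MEM@5 WB@6
I2 ld r1 <- r3: IF@3 ID@4 stall=2 (RAW on I1.r3 (WB@6)) EX@7 MEM@8 WB@9
I3 ld r2 <- r1: IF@4 ID@7 stall=2 (RAW on I2.r1 (WB@9)) EX@10 MEM@11 WB@12
I4 add r4 <- r2,r3: IF@7 ID@10 stall=2 (RAW on I3.r2 (WB@12)) EX@13 MEM@14 WB@15
I5 add r1 <- r1,r1: IF@10 ID@13 stall=0 (-) EX@14 MEM@15 WB@16
I6 ld r2 <- r5: IF@13 ID@14 stall=0 (-) EX@15 MEM@16 WB@17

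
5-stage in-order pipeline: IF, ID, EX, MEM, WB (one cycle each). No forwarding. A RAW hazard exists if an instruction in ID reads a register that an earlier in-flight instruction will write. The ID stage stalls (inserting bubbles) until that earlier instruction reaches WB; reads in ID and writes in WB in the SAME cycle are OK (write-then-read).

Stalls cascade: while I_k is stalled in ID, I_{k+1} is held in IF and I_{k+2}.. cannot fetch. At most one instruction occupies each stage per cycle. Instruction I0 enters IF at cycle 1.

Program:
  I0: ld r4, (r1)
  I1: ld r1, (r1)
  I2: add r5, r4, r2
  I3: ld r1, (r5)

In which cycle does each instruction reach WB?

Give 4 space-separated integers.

I0 ld r4 <- r1: IF@1 ID@2 stall=0 (-) EX@3 MEM@4 WB@5
I1 ld r1 <- r1: IF@2 ID@3 stall=0 (-) EX@4 MEM@5 WB@6
I2 add r5 <- r4,r2: IF@3 ID@4 stall=1 (RAW on I0.r4 (WB@5)) EX@6 MEM@7 WB@8
I3 ld r1 <- r5: IF@4 ID@6 stall=2 (RAW on I2.r5 (WB@8)) EX@9 MEM@10 WB@11

Answer: 5 6 8 11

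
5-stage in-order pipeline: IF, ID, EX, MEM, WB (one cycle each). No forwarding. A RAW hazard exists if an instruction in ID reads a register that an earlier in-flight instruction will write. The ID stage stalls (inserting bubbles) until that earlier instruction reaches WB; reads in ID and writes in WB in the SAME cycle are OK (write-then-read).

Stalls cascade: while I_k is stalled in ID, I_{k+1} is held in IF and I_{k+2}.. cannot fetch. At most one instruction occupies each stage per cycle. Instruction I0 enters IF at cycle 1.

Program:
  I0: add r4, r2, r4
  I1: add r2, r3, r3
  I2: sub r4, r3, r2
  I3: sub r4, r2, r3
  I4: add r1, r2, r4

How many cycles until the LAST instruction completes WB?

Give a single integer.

I0 add r4 <- r2,r4: IF@1 ID@2 stall=0 (-) EX@3 MEM@4 WB@5
I1 add r2 <- r3,r3: IF@2 ID@3 stall=0 (-) EX@4 MEM@5 WB@6
I2 sub r4 <- r3,r2: IF@3 ID@4 stall=2 (RAW on I1.r2 (WB@6)) EX@7 MEM@8 WB@9
I3 sub r4 <- r2,r3: IF@4 ID@7 stall=0 (-) EX@8 MEM@9 WB@10
I4 add r1 <- r2,r4: IF@7 ID@8 stall=2 (RAW on I3.r4 (WB@10)) EX@11 MEM@12 WB@13

Answer: 13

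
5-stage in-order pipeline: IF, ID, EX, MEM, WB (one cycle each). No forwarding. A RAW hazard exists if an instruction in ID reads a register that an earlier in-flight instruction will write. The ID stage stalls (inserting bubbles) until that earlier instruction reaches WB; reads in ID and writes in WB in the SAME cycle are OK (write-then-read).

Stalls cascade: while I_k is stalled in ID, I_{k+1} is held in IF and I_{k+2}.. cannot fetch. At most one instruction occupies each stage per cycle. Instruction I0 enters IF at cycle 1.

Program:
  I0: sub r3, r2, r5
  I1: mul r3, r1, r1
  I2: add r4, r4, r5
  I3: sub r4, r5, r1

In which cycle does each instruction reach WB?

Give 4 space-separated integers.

I0 sub r3 <- r2,r5: IF@1 ID@2 stall=0 (-) EX@3 MEM@4 WB@5
I1 mul r3 <- r1,r1: IF@2 ID@3 stall=0 (-) EX@4 MEM@5 WB@6
I2 add r4 <- r4,r5: IF@3 ID@4 stall=0 (-) EX@5 MEM@6 WB@7
I3 sub r4 <- r5,r1: IF@4 ID@5 stall=0 (-) EX@6 MEM@7 WB@8

Answer: 5 6 7 8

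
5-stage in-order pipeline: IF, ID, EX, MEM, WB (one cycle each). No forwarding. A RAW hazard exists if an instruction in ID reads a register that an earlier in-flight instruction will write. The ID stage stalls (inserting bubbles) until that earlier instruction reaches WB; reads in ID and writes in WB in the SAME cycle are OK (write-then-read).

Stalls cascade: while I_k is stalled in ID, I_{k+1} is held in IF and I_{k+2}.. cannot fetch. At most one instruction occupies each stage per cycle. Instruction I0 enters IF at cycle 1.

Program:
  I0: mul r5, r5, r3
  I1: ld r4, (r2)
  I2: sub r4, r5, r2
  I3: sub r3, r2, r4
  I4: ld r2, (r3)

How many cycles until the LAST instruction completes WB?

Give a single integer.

I0 mul r5 <- r5,r3: IF@1 ID@2 stall=0 (-) EX@3 MEM@4 WB@5
I1 ld r4 <- r2: IF@2 ID@3 stall=0 (-) EX@4 MEM@5 WB@6
I2 sub r4 <- r5,r2: IF@3 ID@4 stall=1 (RAW on I0.r5 (WB@5)) EX@6 MEM@7 WB@8
I3 sub r3 <- r2,r4: IF@4 ID@6 stall=2 (RAW on I2.r4 (WB@8)) EX@9 MEM@10 WB@11
I4 ld r2 <- r3: IF@6 ID@9 stall=2 (RAW on I3.r3 (WB@11)) EX@12 MEM@13 WB@14

Answer: 14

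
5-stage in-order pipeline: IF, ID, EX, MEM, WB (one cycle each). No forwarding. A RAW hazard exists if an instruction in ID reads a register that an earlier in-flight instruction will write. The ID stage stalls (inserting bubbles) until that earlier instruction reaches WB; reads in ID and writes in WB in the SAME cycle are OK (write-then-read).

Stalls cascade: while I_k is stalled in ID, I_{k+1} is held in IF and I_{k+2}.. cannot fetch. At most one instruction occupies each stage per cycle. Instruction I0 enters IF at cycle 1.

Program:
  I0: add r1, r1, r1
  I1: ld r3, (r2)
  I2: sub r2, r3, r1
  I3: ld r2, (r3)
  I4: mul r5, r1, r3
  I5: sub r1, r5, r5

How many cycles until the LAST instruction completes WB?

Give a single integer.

Answer: 14

Derivation:
I0 add r1 <- r1,r1: IF@1 ID@2 stall=0 (-) EX@3 MEM@4 WB@5
I1 ld r3 <- r2: IF@2 ID@3 stall=0 (-) EX@4 MEM@5 WB@6
I2 sub r2 <- r3,r1: IF@3 ID@4 stall=2 (RAW on I1.r3 (WB@6)) EX@7 MEM@8 WB@9
I3 ld r2 <- r3: IF@4 ID@7 stall=0 (-) EX@8 MEM@9 WB@10
I4 mul r5 <- r1,r3: IF@7 ID@8 stall=0 (-) EX@9 MEM@10 WB@11
I5 sub r1 <- r5,r5: IF@8 ID@9 stall=2 (RAW on I4.r5 (WB@11)) EX@12 MEM@13 WB@14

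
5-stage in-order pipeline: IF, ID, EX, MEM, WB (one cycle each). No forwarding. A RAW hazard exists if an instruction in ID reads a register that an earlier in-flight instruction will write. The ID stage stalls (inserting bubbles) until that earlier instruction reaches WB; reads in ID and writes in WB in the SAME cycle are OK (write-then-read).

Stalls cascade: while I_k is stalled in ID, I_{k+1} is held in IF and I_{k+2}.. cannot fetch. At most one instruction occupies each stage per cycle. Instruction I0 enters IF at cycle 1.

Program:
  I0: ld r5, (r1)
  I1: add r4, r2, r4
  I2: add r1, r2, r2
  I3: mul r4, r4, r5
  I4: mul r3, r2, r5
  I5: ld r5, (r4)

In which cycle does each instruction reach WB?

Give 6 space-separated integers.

Answer: 5 6 7 9 10 12

Derivation:
I0 ld r5 <- r1: IF@1 ID@2 stall=0 (-) EX@3 MEM@4 WB@5
I1 add r4 <- r2,r4: IF@2 ID@3 stall=0 (-) EX@4 MEM@5 WB@6
I2 add r1 <- r2,r2: IF@3 ID@4 stall=0 (-) EX@5 MEM@6 WB@7
I3 mul r4 <- r4,r5: IF@4 ID@5 stall=1 (RAW on I1.r4 (WB@6)) EX@7 MEM@8 WB@9
I4 mul r3 <- r2,r5: IF@5 ID@7 stall=0 (-) EX@8 MEM@9 WB@10
I5 ld r5 <- r4: IF@7 ID@8 stall=1 (RAW on I3.r4 (WB@9)) EX@10 MEM@11 WB@12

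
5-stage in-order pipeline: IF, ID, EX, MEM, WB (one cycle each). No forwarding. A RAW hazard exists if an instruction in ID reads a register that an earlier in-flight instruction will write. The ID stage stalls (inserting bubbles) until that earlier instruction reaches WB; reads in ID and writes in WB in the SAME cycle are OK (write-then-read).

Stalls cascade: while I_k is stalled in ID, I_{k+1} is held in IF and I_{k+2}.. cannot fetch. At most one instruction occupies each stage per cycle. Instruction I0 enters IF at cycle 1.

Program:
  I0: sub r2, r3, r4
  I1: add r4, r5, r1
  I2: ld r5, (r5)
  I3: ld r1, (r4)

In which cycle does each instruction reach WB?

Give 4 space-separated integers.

I0 sub r2 <- r3,r4: IF@1 ID@2 stall=0 (-) EX@3 MEM@4 WB@5
I1 add r4 <- r5,r1: IF@2 ID@3 stall=0 (-) EX@4 MEM@5 WB@6
I2 ld r5 <- r5: IF@3 ID@4 stall=0 (-) EX@5 MEM@6 WB@7
I3 ld r1 <- r4: IF@4 ID@5 stall=1 (RAW on I1.r4 (WB@6)) EX@7 MEM@8 WB@9

Answer: 5 6 7 9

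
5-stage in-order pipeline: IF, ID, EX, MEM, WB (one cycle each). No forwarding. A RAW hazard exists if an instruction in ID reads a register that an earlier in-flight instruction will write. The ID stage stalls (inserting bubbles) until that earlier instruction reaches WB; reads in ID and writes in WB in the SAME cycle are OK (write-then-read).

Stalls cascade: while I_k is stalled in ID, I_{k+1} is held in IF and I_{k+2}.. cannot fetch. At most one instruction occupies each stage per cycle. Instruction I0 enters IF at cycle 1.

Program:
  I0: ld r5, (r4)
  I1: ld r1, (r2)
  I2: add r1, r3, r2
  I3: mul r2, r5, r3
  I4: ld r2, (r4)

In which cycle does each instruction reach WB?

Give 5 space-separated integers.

Answer: 5 6 7 8 9

Derivation:
I0 ld r5 <- r4: IF@1 ID@2 stall=0 (-) EX@3 MEM@4 WB@5
I1 ld r1 <- r2: IF@2 ID@3 stall=0 (-) EX@4 MEM@5 WB@6
I2 add r1 <- r3,r2: IF@3 ID@4 stall=0 (-) EX@5 MEM@6 WB@7
I3 mul r2 <- r5,r3: IF@4 ID@5 stall=0 (-) EX@6 MEM@7 WB@8
I4 ld r2 <- r4: IF@5 ID@6 stall=0 (-) EX@7 MEM@8 WB@9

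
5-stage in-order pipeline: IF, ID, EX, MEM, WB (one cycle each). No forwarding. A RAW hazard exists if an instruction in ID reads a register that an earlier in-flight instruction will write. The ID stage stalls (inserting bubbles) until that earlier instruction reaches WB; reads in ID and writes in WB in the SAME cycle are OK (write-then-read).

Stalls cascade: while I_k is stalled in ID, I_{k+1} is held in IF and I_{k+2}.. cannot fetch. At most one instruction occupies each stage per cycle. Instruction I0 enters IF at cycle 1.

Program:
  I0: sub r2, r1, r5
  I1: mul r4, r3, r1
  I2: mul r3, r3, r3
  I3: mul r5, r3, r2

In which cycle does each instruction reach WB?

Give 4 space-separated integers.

I0 sub r2 <- r1,r5: IF@1 ID@2 stall=0 (-) EX@3 MEM@4 WB@5
I1 mul r4 <- r3,r1: IF@2 ID@3 stall=0 (-) EX@4 MEM@5 WB@6
I2 mul r3 <- r3,r3: IF@3 ID@4 stall=0 (-) EX@5 MEM@6 WB@7
I3 mul r5 <- r3,r2: IF@4 ID@5 stall=2 (RAW on I2.r3 (WB@7)) EX@8 MEM@9 WB@10

Answer: 5 6 7 10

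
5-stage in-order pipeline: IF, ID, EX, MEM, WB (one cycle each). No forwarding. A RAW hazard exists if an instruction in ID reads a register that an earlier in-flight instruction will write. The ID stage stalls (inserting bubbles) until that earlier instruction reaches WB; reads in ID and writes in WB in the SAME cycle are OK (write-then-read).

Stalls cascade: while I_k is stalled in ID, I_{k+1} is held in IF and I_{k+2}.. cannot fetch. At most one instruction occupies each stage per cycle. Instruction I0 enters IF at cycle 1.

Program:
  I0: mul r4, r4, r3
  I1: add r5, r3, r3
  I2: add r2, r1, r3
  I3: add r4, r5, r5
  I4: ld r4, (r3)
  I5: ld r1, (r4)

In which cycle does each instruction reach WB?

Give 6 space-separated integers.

Answer: 5 6 7 9 10 13

Derivation:
I0 mul r4 <- r4,r3: IF@1 ID@2 stall=0 (-) EX@3 MEM@4 WB@5
I1 add r5 <- r3,r3: IF@2 ID@3 stall=0 (-) EX@4 MEM@5 WB@6
I2 add r2 <- r1,r3: IF@3 ID@4 stall=0 (-) EX@5 MEM@6 WB@7
I3 add r4 <- r5,r5: IF@4 ID@5 stall=1 (RAW on I1.r5 (WB@6)) EX@7 MEM@8 WB@9
I4 ld r4 <- r3: IF@5 ID@7 stall=0 (-) EX@8 MEM@9 WB@10
I5 ld r1 <- r4: IF@7 ID@8 stall=2 (RAW on I4.r4 (WB@10)) EX@11 MEM@12 WB@13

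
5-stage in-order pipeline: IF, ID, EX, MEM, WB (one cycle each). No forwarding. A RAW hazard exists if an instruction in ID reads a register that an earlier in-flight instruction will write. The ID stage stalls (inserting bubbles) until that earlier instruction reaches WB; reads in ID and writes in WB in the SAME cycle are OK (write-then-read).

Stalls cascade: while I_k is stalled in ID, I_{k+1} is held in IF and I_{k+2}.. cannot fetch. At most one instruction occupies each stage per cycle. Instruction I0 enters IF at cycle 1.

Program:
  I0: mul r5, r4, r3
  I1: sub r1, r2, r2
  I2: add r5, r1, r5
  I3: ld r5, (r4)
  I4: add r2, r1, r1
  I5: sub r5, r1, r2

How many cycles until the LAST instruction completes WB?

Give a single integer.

Answer: 14

Derivation:
I0 mul r5 <- r4,r3: IF@1 ID@2 stall=0 (-) EX@3 MEM@4 WB@5
I1 sub r1 <- r2,r2: IF@2 ID@3 stall=0 (-) EX@4 MEM@5 WB@6
I2 add r5 <- r1,r5: IF@3 ID@4 stall=2 (RAW on I1.r1 (WB@6)) EX@7 MEM@8 WB@9
I3 ld r5 <- r4: IF@4 ID@7 stall=0 (-) EX@8 MEM@9 WB@10
I4 add r2 <- r1,r1: IF@7 ID@8 stall=0 (-) EX@9 MEM@10 WB@11
I5 sub r5 <- r1,r2: IF@8 ID@9 stall=2 (RAW on I4.r2 (WB@11)) EX@12 MEM@13 WB@14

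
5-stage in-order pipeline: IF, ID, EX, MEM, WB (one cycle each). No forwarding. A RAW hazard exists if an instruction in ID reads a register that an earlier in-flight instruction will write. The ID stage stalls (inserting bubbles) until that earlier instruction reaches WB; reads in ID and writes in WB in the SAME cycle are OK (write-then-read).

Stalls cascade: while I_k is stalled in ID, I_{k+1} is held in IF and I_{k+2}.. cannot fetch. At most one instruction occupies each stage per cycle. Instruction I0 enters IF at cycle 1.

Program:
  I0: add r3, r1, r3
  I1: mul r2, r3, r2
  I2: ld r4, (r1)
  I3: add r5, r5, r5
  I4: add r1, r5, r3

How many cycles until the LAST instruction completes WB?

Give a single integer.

Answer: 13

Derivation:
I0 add r3 <- r1,r3: IF@1 ID@2 stall=0 (-) EX@3 MEM@4 WB@5
I1 mul r2 <- r3,r2: IF@2 ID@3 stall=2 (RAW on I0.r3 (WB@5)) EX@6 MEM@7 WB@8
I2 ld r4 <- r1: IF@3 ID@6 stall=0 (-) EX@7 MEM@8 WB@9
I3 add r5 <- r5,r5: IF@6 ID@7 stall=0 (-) EX@8 MEM@9 WB@10
I4 add r1 <- r5,r3: IF@7 ID@8 stall=2 (RAW on I3.r5 (WB@10)) EX@11 MEM@12 WB@13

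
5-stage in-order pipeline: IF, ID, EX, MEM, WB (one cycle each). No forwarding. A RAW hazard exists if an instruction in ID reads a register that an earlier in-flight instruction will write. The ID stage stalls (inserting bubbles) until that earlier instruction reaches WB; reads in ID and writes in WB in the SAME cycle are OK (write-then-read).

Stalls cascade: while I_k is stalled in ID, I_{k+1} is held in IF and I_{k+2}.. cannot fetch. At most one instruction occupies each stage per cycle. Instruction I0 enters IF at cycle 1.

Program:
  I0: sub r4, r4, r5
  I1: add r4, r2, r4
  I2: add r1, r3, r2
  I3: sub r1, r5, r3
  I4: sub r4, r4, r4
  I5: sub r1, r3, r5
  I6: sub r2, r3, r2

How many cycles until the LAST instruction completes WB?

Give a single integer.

I0 sub r4 <- r4,r5: IF@1 ID@2 stall=0 (-) EX@3 MEM@4 WB@5
I1 add r4 <- r2,r4: IF@2 ID@3 stall=2 (RAW on I0.r4 (WB@5)) EX@6 MEM@7 WB@8
I2 add r1 <- r3,r2: IF@3 ID@6 stall=0 (-) EX@7 MEM@8 WB@9
I3 sub r1 <- r5,r3: IF@6 ID@7 stall=0 (-) EX@8 MEM@9 WB@10
I4 sub r4 <- r4,r4: IF@7 ID@8 stall=0 (-) EX@9 MEM@10 WB@11
I5 sub r1 <- r3,r5: IF@8 ID@9 stall=0 (-) EX@10 MEM@11 WB@12
I6 sub r2 <- r3,r2: IF@9 ID@10 stall=0 (-) EX@11 MEM@12 WB@13

Answer: 13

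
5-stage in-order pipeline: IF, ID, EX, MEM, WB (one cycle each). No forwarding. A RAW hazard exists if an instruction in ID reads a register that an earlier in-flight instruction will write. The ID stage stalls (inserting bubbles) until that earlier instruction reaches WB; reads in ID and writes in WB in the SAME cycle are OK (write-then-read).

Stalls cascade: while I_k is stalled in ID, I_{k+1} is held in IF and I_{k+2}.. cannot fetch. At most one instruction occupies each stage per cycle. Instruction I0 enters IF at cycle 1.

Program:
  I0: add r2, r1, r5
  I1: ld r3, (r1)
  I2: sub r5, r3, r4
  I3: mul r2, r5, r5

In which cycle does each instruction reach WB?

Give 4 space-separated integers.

I0 add r2 <- r1,r5: IF@1 ID@2 stall=0 (-) EX@3 MEM@4 WB@5
I1 ld r3 <- r1: IF@2 ID@3 stall=0 (-) EX@4 MEM@5 WB@6
I2 sub r5 <- r3,r4: IF@3 ID@4 stall=2 (RAW on I1.r3 (WB@6)) EX@7 MEM@8 WB@9
I3 mul r2 <- r5,r5: IF@4 ID@7 stall=2 (RAW on I2.r5 (WB@9)) EX@10 MEM@11 WB@12

Answer: 5 6 9 12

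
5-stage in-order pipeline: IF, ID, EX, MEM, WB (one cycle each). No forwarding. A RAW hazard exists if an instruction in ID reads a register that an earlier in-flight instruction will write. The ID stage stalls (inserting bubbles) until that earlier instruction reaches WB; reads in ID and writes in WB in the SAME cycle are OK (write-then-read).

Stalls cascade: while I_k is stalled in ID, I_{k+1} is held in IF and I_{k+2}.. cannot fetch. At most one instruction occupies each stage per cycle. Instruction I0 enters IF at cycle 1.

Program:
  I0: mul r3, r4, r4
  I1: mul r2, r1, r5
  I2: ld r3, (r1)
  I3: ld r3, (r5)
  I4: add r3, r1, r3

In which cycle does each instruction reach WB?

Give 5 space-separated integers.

Answer: 5 6 7 8 11

Derivation:
I0 mul r3 <- r4,r4: IF@1 ID@2 stall=0 (-) EX@3 MEM@4 WB@5
I1 mul r2 <- r1,r5: IF@2 ID@3 stall=0 (-) EX@4 MEM@5 WB@6
I2 ld r3 <- r1: IF@3 ID@4 stall=0 (-) EX@5 MEM@6 WB@7
I3 ld r3 <- r5: IF@4 ID@5 stall=0 (-) EX@6 MEM@7 WB@8
I4 add r3 <- r1,r3: IF@5 ID@6 stall=2 (RAW on I3.r3 (WB@8)) EX@9 MEM@10 WB@11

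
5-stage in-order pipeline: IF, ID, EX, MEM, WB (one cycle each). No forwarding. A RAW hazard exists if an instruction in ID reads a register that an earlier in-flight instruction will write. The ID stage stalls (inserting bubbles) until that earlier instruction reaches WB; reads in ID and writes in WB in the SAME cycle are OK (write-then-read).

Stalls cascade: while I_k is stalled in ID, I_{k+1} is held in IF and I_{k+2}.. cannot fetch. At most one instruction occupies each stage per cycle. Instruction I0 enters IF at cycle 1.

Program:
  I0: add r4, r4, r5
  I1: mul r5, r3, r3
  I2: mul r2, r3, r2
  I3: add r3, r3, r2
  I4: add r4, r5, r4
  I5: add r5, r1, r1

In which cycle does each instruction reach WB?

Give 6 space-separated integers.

Answer: 5 6 7 10 11 12

Derivation:
I0 add r4 <- r4,r5: IF@1 ID@2 stall=0 (-) EX@3 MEM@4 WB@5
I1 mul r5 <- r3,r3: IF@2 ID@3 stall=0 (-) EX@4 MEM@5 WB@6
I2 mul r2 <- r3,r2: IF@3 ID@4 stall=0 (-) EX@5 MEM@6 WB@7
I3 add r3 <- r3,r2: IF@4 ID@5 stall=2 (RAW on I2.r2 (WB@7)) EX@8 MEM@9 WB@10
I4 add r4 <- r5,r4: IF@5 ID@8 stall=0 (-) EX@9 MEM@10 WB@11
I5 add r5 <- r1,r1: IF@8 ID@9 stall=0 (-) EX@10 MEM@11 WB@12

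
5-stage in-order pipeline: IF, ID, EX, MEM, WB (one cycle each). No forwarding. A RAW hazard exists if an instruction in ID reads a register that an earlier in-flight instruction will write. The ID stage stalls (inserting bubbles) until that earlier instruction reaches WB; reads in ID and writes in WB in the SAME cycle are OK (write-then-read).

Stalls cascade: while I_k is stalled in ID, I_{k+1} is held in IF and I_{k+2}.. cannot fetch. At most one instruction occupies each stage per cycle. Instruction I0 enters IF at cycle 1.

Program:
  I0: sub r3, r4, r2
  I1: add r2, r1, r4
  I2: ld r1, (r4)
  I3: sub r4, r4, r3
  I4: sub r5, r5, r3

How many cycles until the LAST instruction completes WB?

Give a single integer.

I0 sub r3 <- r4,r2: IF@1 ID@2 stall=0 (-) EX@3 MEM@4 WB@5
I1 add r2 <- r1,r4: IF@2 ID@3 stall=0 (-) EX@4 MEM@5 WB@6
I2 ld r1 <- r4: IF@3 ID@4 stall=0 (-) EX@5 MEM@6 WB@7
I3 sub r4 <- r4,r3: IF@4 ID@5 stall=0 (-) EX@6 MEM@7 WB@8
I4 sub r5 <- r5,r3: IF@5 ID@6 stall=0 (-) EX@7 MEM@8 WB@9

Answer: 9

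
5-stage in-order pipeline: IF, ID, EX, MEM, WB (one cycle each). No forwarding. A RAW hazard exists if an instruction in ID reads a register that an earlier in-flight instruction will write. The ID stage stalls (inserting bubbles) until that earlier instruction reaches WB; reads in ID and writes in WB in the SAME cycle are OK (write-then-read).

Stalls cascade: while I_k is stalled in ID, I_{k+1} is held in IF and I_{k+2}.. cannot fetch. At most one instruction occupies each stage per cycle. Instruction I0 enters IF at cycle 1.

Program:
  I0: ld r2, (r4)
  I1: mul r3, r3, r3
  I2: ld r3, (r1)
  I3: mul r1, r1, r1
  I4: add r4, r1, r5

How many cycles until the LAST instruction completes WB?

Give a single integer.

I0 ld r2 <- r4: IF@1 ID@2 stall=0 (-) EX@3 MEM@4 WB@5
I1 mul r3 <- r3,r3: IF@2 ID@3 stall=0 (-) EX@4 MEM@5 WB@6
I2 ld r3 <- r1: IF@3 ID@4 stall=0 (-) EX@5 MEM@6 WB@7
I3 mul r1 <- r1,r1: IF@4 ID@5 stall=0 (-) EX@6 MEM@7 WB@8
I4 add r4 <- r1,r5: IF@5 ID@6 stall=2 (RAW on I3.r1 (WB@8)) EX@9 MEM@10 WB@11

Answer: 11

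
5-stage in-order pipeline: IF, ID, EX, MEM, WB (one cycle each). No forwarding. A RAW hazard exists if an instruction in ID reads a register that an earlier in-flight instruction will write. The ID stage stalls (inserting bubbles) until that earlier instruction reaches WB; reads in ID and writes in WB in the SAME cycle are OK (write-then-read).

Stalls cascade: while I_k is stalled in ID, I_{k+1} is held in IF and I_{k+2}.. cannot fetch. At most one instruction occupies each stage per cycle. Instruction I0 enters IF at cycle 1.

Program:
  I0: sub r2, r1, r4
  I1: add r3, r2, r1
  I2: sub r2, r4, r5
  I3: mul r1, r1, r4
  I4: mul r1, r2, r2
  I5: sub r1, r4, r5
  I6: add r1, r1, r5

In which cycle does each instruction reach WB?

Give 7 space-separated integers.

I0 sub r2 <- r1,r4: IF@1 ID@2 stall=0 (-) EX@3 MEM@4 WB@5
I1 add r3 <- r2,r1: IF@2 ID@3 stall=2 (RAW on I0.r2 (WB@5)) EX@6 MEM@7 WB@8
I2 sub r2 <- r4,r5: IF@3 ID@6 stall=0 (-) EX@7 MEM@8 WB@9
I3 mul r1 <- r1,r4: IF@6 ID@7 stall=0 (-) EX@8 MEM@9 WB@10
I4 mul r1 <- r2,r2: IF@7 ID@8 stall=1 (RAW on I2.r2 (WB@9)) EX@10 MEM@11 WB@12
I5 sub r1 <- r4,r5: IF@8 ID@10 stall=0 (-) EX@11 MEM@12 WB@13
I6 add r1 <- r1,r5: IF@10 ID@11 stall=2 (RAW on I5.r1 (WB@13)) EX@14 MEM@15 WB@16

Answer: 5 8 9 10 12 13 16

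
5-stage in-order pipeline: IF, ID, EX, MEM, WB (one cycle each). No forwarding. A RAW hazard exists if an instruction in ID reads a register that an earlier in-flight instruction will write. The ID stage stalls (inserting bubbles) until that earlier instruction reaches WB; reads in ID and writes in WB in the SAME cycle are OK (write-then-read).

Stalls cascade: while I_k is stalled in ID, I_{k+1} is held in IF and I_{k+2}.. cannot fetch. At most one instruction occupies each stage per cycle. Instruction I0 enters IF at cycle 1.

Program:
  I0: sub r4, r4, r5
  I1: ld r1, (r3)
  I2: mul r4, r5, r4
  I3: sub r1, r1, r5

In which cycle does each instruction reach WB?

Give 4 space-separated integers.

Answer: 5 6 8 9

Derivation:
I0 sub r4 <- r4,r5: IF@1 ID@2 stall=0 (-) EX@3 MEM@4 WB@5
I1 ld r1 <- r3: IF@2 ID@3 stall=0 (-) EX@4 MEM@5 WB@6
I2 mul r4 <- r5,r4: IF@3 ID@4 stall=1 (RAW on I0.r4 (WB@5)) EX@6 MEM@7 WB@8
I3 sub r1 <- r1,r5: IF@4 ID@6 stall=0 (-) EX@7 MEM@8 WB@9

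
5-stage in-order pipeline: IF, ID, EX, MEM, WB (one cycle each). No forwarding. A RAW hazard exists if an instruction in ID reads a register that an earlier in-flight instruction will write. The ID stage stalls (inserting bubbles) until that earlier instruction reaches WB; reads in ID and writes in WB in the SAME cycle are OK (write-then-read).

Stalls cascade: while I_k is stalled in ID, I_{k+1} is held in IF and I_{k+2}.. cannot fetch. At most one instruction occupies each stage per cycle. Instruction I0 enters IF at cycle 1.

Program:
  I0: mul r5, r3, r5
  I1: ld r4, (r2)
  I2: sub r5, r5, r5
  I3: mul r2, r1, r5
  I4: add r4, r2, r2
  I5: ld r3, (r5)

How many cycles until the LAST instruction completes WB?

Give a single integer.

I0 mul r5 <- r3,r5: IF@1 ID@2 stall=0 (-) EX@3 MEM@4 WB@5
I1 ld r4 <- r2: IF@2 ID@3 stall=0 (-) EX@4 MEM@5 WB@6
I2 sub r5 <- r5,r5: IF@3 ID@4 stall=1 (RAW on I0.r5 (WB@5)) EX@6 MEM@7 WB@8
I3 mul r2 <- r1,r5: IF@4 ID@6 stall=2 (RAW on I2.r5 (WB@8)) EX@9 MEM@10 WB@11
I4 add r4 <- r2,r2: IF@6 ID@9 stall=2 (RAW on I3.r2 (WB@11)) EX@12 MEM@13 WB@14
I5 ld r3 <- r5: IF@9 ID@12 stall=0 (-) EX@13 MEM@14 WB@15

Answer: 15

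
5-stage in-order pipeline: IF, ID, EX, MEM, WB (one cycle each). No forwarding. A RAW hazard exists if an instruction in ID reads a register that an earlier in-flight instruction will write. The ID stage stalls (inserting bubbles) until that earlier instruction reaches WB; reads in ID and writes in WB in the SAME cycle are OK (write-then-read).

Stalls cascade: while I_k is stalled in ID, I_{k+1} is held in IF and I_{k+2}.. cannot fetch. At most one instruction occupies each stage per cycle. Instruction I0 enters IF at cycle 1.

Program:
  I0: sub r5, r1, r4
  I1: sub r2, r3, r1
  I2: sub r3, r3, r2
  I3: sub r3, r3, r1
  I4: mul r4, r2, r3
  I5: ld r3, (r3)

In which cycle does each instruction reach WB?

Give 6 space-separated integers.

Answer: 5 6 9 12 15 16

Derivation:
I0 sub r5 <- r1,r4: IF@1 ID@2 stall=0 (-) EX@3 MEM@4 WB@5
I1 sub r2 <- r3,r1: IF@2 ID@3 stall=0 (-) EX@4 MEM@5 WB@6
I2 sub r3 <- r3,r2: IF@3 ID@4 stall=2 (RAW on I1.r2 (WB@6)) EX@7 MEM@8 WB@9
I3 sub r3 <- r3,r1: IF@4 ID@7 stall=2 (RAW on I2.r3 (WB@9)) EX@10 MEM@11 WB@12
I4 mul r4 <- r2,r3: IF@7 ID@10 stall=2 (RAW on I3.r3 (WB@12)) EX@13 MEM@14 WB@15
I5 ld r3 <- r3: IF@10 ID@13 stall=0 (-) EX@14 MEM@15 WB@16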